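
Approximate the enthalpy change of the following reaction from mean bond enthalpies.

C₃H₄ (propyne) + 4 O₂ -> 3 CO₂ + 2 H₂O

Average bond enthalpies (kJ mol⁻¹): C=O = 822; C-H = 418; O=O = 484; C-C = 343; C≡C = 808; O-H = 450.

ΔH ≈ −1973 kJ

Bonds broken (reactants):
  C≡C: 1 × 808 = 808
  C-C: 1 × 343 = 343
  C-H: 4 × 418 = 1672
  O=O: 4 × 484 = 1936
  Σ(broken) = 4759 kJ
Bonds formed (products):
  C=O: 6 × 822 = 4932
  O-H: 4 × 450 = 1800
  Σ(formed) = 6732 kJ
ΔH = Σ(broken) − Σ(formed) = 4759 − 6732 = −1973 kJ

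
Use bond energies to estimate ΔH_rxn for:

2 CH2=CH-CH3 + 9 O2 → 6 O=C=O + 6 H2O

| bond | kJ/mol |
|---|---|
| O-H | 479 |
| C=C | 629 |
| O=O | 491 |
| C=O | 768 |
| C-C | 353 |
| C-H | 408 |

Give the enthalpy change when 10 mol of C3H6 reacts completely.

ΔH = −18425 kJ

Bonds broken (reactants):
  C-C: 2 × 353 = 706
  C-H: 12 × 408 = 4896
  C=C: 2 × 629 = 1258
  O=O: 9 × 491 = 4419
  Σ(broken) = 11279 kJ
Bonds formed (products):
  C=O: 12 × 768 = 9216
  O-H: 12 × 479 = 5748
  Σ(formed) = 14964 kJ
ΔH = Σ(broken) − Σ(formed) = 11279 − 14964 = −3685 kJ
For 5× the reaction as written: 5 × (−3685) = −18425 kJ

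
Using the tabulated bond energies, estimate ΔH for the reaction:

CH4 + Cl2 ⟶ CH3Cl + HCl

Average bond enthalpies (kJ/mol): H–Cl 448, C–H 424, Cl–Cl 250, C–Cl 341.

Bonds broken (reactants):
  C–H: 4 × 424 = 1696
  Cl–Cl: 1 × 250 = 250
  Σ(broken) = 1946 kJ
Bonds formed (products):
  C–Cl: 1 × 341 = 341
  C–H: 3 × 424 = 1272
  H–Cl: 1 × 448 = 448
  Σ(formed) = 2061 kJ
ΔH = Σ(broken) − Σ(formed) = 1946 − 2061 = −115 kJ

ΔH ≈ −115 kJ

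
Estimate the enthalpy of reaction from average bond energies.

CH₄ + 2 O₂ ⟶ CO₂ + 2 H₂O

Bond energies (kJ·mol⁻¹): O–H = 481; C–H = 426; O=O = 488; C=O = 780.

Bonds broken (reactants):
  C–H: 4 × 426 = 1704
  O=O: 2 × 488 = 976
  Σ(broken) = 2680 kJ
Bonds formed (products):
  C=O: 2 × 780 = 1560
  O–H: 4 × 481 = 1924
  Σ(formed) = 3484 kJ
ΔH = Σ(broken) − Σ(formed) = 2680 − 3484 = −804 kJ

ΔH ≈ −804 kJ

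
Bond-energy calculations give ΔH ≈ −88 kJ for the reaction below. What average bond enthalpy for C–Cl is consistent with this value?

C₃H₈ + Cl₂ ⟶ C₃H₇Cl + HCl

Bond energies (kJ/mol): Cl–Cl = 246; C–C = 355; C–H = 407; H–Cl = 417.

D(C–Cl) ≈ 324 kJ/mol

Let D be the C–Cl bond energy.
Σ(broken) = 2×355 + 8×407 + 1×246 = 4212
Σ(formed) = 2×355 + 1×D + 7×407 + 1×417 = 3976 + D
ΔH = Σ(broken) − Σ(formed) = (4212) − (3976 + D) = +236 − D
Setting this equal to −88 kJ gives D = 324 kJ/mol.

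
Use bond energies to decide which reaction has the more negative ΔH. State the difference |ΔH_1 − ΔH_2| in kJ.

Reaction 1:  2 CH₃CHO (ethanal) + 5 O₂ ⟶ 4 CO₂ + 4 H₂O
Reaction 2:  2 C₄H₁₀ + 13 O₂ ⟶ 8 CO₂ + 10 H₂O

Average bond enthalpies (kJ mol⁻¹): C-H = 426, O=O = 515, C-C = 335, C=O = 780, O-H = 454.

Reaction 2, by 2676 kJ

Reaction 1:
  Bonds broken (reactants):
    C-C: 2 × 335 = 670
    C-H: 8 × 426 = 3408
    C=O: 2 × 780 = 1560
    O=O: 5 × 515 = 2575
    Σ(broken) = 8213 kJ
  Bonds formed (products):
    C=O: 8 × 780 = 6240
    O-H: 8 × 454 = 3632
    Σ(formed) = 9872 kJ
  ΔH_1 = 8213 − 9872 = −1659 kJ
Reaction 2:
  Bonds broken (reactants):
    C-C: 6 × 335 = 2010
    C-H: 20 × 426 = 8520
    O=O: 13 × 515 = 6695
    Σ(broken) = 17225 kJ
  Bonds formed (products):
    C=O: 16 × 780 = 12480
    O-H: 20 × 454 = 9080
    Σ(formed) = 21560 kJ
  ΔH_2 = 17225 − 21560 = −4335 kJ
ΔH_1 − ΔH_2 = +2676 kJ, so reaction 2 has the more negative ΔH; |ΔH_1 − ΔH_2| = 2676 kJ.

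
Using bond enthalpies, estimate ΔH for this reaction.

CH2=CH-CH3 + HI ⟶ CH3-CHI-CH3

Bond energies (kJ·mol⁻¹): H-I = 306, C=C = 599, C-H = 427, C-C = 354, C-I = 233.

Bonds broken (reactants):
  C-C: 1 × 354 = 354
  C-H: 6 × 427 = 2562
  C=C: 1 × 599 = 599
  H-I: 1 × 306 = 306
  Σ(broken) = 3821 kJ
Bonds formed (products):
  C-C: 2 × 354 = 708
  C-H: 7 × 427 = 2989
  C-I: 1 × 233 = 233
  Σ(formed) = 3930 kJ
ΔH = Σ(broken) − Σ(formed) = 3821 − 3930 = −109 kJ

ΔH ≈ −109 kJ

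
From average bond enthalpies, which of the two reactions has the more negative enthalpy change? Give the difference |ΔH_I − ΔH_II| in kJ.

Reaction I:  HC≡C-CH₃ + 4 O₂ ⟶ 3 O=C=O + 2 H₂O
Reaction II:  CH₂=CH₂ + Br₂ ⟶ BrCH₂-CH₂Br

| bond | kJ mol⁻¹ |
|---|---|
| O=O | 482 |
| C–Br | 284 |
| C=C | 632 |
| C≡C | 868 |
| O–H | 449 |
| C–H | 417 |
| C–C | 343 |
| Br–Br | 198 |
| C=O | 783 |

Reaction I:
  Bonds broken (reactants):
    C≡C: 1 × 868 = 868
    C–C: 1 × 343 = 343
    C–H: 4 × 417 = 1668
    O=O: 4 × 482 = 1928
    Σ(broken) = 4807 kJ
  Bonds formed (products):
    C=O: 6 × 783 = 4698
    O–H: 4 × 449 = 1796
    Σ(formed) = 6494 kJ
  ΔH_I = 4807 − 6494 = −1687 kJ
Reaction II:
  Bonds broken (reactants):
    Br–Br: 1 × 198 = 198
    C–H: 4 × 417 = 1668
    C=C: 1 × 632 = 632
    Σ(broken) = 2498 kJ
  Bonds formed (products):
    C–Br: 2 × 284 = 568
    C–C: 1 × 343 = 343
    C–H: 4 × 417 = 1668
    Σ(formed) = 2579 kJ
  ΔH_II = 2498 − 2579 = −81 kJ
ΔH_I − ΔH_II = −1606 kJ, so reaction I has the more negative ΔH; |ΔH_I − ΔH_II| = 1606 kJ.

Reaction I, by 1606 kJ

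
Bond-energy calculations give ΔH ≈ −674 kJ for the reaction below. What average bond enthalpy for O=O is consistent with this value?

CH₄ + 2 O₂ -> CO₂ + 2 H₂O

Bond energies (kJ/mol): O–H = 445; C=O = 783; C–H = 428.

Let D be the O=O bond energy.
Σ(broken) = 4×428 + 2×D = 1712 + 2D
Σ(formed) = 2×783 + 4×445 = 3346
ΔH = Σ(broken) − Σ(formed) = (1712 + 2D) − (3346) = −1634 + 2D
Setting this equal to −674 kJ gives 2D = 960, so D = 480 kJ/mol.

D(O=O) ≈ 480 kJ/mol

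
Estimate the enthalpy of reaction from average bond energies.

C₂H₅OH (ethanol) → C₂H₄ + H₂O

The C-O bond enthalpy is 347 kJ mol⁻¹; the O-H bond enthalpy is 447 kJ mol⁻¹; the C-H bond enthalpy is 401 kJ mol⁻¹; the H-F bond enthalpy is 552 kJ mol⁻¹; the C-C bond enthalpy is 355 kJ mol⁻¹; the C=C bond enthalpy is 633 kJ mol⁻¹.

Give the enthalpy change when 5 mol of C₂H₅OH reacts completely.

Bonds broken (reactants):
  C-C: 1 × 355 = 355
  C-H: 5 × 401 = 2005
  C-O: 1 × 347 = 347
  O-H: 1 × 447 = 447
  Σ(broken) = 3154 kJ
Bonds formed (products):
  C-H: 4 × 401 = 1604
  C=C: 1 × 633 = 633
  O-H: 2 × 447 = 894
  Σ(formed) = 3131 kJ
ΔH = Σ(broken) − Σ(formed) = 3154 − 3131 = +23 kJ
For 5× the reaction as written: 5 × (+23) = +115 kJ

ΔH = +115 kJ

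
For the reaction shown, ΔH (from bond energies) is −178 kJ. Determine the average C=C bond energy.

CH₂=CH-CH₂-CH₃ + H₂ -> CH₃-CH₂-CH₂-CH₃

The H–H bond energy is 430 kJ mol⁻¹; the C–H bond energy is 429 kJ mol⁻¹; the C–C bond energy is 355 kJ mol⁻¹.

D(C=C) ≈ 605 kJ/mol

Let D be the C=C bond energy.
Σ(broken) = 2×355 + 8×429 + 1×D + 1×430 = 4572 + D
Σ(formed) = 3×355 + 10×429 = 5355
ΔH = Σ(broken) − Σ(formed) = (4572 + D) − (5355) = −783 + D
Setting this equal to −178 kJ gives D = 605 kJ/mol.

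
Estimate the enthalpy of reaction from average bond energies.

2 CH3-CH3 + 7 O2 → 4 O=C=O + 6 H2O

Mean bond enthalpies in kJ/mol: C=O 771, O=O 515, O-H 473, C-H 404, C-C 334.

ΔH ≈ −2723 kJ

Bonds broken (reactants):
  C-C: 2 × 334 = 668
  C-H: 12 × 404 = 4848
  O=O: 7 × 515 = 3605
  Σ(broken) = 9121 kJ
Bonds formed (products):
  C=O: 8 × 771 = 6168
  O-H: 12 × 473 = 5676
  Σ(formed) = 11844 kJ
ΔH = Σ(broken) − Σ(formed) = 9121 − 11844 = −2723 kJ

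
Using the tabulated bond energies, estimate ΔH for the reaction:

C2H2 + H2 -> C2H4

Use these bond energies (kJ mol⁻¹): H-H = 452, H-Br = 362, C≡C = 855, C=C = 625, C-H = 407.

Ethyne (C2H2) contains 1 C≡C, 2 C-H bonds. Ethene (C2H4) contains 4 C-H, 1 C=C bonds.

ΔH ≈ −132 kJ

Bonds broken (reactants):
  C≡C: 1 × 855 = 855
  C-H: 2 × 407 = 814
  H-H: 1 × 452 = 452
  Σ(broken) = 2121 kJ
Bonds formed (products):
  C-H: 4 × 407 = 1628
  C=C: 1 × 625 = 625
  Σ(formed) = 2253 kJ
ΔH = Σ(broken) − Σ(formed) = 2121 − 2253 = −132 kJ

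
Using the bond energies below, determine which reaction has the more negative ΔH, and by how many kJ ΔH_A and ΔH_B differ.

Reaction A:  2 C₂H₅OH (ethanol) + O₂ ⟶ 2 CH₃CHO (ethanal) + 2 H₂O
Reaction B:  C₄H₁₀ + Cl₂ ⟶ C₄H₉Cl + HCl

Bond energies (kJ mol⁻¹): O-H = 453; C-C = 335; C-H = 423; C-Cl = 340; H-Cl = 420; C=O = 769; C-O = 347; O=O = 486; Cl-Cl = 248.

Reaction A:
  Bonds broken (reactants):
    C-C: 2 × 335 = 670
    C-H: 10 × 423 = 4230
    C-O: 2 × 347 = 694
    O-H: 2 × 453 = 906
    O=O: 1 × 486 = 486
    Σ(broken) = 6986 kJ
  Bonds formed (products):
    C-C: 2 × 335 = 670
    C-H: 8 × 423 = 3384
    C=O: 2 × 769 = 1538
    O-H: 4 × 453 = 1812
    Σ(formed) = 7404 kJ
  ΔH_A = 6986 − 7404 = −418 kJ
Reaction B:
  Bonds broken (reactants):
    C-C: 3 × 335 = 1005
    C-H: 10 × 423 = 4230
    Cl-Cl: 1 × 248 = 248
    Σ(broken) = 5483 kJ
  Bonds formed (products):
    C-C: 3 × 335 = 1005
    C-Cl: 1 × 340 = 340
    C-H: 9 × 423 = 3807
    H-Cl: 1 × 420 = 420
    Σ(formed) = 5572 kJ
  ΔH_B = 5483 − 5572 = −89 kJ
ΔH_A − ΔH_B = −329 kJ, so reaction A has the more negative ΔH; |ΔH_A − ΔH_B| = 329 kJ.

Reaction A, by 329 kJ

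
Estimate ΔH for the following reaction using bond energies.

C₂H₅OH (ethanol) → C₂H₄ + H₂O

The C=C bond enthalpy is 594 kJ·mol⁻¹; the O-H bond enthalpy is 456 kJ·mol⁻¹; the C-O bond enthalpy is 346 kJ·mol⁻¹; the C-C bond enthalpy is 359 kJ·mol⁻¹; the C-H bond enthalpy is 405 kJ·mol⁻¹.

ΔH ≈ +60 kJ

Bonds broken (reactants):
  C-C: 1 × 359 = 359
  C-H: 5 × 405 = 2025
  C-O: 1 × 346 = 346
  O-H: 1 × 456 = 456
  Σ(broken) = 3186 kJ
Bonds formed (products):
  C-H: 4 × 405 = 1620
  C=C: 1 × 594 = 594
  O-H: 2 × 456 = 912
  Σ(formed) = 3126 kJ
ΔH = Σ(broken) − Σ(formed) = 3186 − 3126 = +60 kJ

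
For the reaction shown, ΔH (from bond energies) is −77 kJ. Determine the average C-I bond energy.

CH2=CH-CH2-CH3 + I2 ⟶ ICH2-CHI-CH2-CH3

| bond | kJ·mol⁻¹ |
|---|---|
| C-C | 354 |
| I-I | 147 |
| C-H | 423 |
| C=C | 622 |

Let D be the C-I bond energy.
Σ(broken) = 2×354 + 8×423 + 1×622 + 1×147 = 4861
Σ(formed) = 3×354 + 8×423 + 2×D = 4446 + 2D
ΔH = Σ(broken) − Σ(formed) = (4861) − (4446 + 2D) = +415 − 2D
Setting this equal to −77 kJ gives 2D = 492, so D = 246 kJ/mol.

D(C-I) ≈ 246 kJ/mol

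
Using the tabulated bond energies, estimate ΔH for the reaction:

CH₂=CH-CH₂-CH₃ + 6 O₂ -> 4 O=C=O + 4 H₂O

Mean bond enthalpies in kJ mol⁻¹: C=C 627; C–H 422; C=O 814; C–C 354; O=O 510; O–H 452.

ΔH ≈ −2357 kJ

Bonds broken (reactants):
  C–C: 2 × 354 = 708
  C–H: 8 × 422 = 3376
  C=C: 1 × 627 = 627
  O=O: 6 × 510 = 3060
  Σ(broken) = 7771 kJ
Bonds formed (products):
  C=O: 8 × 814 = 6512
  O–H: 8 × 452 = 3616
  Σ(formed) = 10128 kJ
ΔH = Σ(broken) − Σ(formed) = 7771 − 10128 = −2357 kJ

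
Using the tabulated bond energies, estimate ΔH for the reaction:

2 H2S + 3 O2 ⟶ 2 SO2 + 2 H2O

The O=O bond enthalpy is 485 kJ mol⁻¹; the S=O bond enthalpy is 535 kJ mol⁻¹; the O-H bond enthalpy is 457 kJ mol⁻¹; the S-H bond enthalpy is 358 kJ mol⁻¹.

ΔH ≈ −1081 kJ

Bonds broken (reactants):
  O=O: 3 × 485 = 1455
  S-H: 4 × 358 = 1432
  Σ(broken) = 2887 kJ
Bonds formed (products):
  O-H: 4 × 457 = 1828
  S=O: 4 × 535 = 2140
  Σ(formed) = 3968 kJ
ΔH = Σ(broken) − Σ(formed) = 2887 − 3968 = −1081 kJ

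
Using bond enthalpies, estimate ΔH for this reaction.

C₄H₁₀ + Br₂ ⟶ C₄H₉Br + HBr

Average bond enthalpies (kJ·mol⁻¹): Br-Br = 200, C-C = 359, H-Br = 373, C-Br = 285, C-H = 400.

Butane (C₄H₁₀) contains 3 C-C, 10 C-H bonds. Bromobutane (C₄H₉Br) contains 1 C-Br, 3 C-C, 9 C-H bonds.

Bonds broken (reactants):
  Br-Br: 1 × 200 = 200
  C-C: 3 × 359 = 1077
  C-H: 10 × 400 = 4000
  Σ(broken) = 5277 kJ
Bonds formed (products):
  C-Br: 1 × 285 = 285
  C-C: 3 × 359 = 1077
  C-H: 9 × 400 = 3600
  H-Br: 1 × 373 = 373
  Σ(formed) = 5335 kJ
ΔH = Σ(broken) − Σ(formed) = 5277 − 5335 = −58 kJ

ΔH ≈ −58 kJ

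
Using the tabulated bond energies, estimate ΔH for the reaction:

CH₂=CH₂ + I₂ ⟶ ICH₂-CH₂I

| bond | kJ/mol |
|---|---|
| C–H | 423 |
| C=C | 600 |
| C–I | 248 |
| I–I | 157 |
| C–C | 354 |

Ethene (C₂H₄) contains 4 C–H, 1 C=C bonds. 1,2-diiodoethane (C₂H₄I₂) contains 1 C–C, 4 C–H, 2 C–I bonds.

ΔH ≈ −93 kJ

Bonds broken (reactants):
  C–H: 4 × 423 = 1692
  C=C: 1 × 600 = 600
  I–I: 1 × 157 = 157
  Σ(broken) = 2449 kJ
Bonds formed (products):
  C–C: 1 × 354 = 354
  C–H: 4 × 423 = 1692
  C–I: 2 × 248 = 496
  Σ(formed) = 2542 kJ
ΔH = Σ(broken) − Σ(formed) = 2449 − 2542 = −93 kJ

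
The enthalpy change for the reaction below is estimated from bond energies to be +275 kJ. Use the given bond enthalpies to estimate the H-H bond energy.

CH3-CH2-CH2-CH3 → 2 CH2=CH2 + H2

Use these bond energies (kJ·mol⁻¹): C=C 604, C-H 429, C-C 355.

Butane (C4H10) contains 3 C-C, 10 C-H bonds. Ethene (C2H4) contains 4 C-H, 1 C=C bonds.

D(H-H) ≈ 440 kJ/mol

Let D be the H-H bond energy.
Σ(broken) = 3×355 + 10×429 = 5355
Σ(formed) = 8×429 + 2×604 + 1×D = 4640 + D
ΔH = Σ(broken) − Σ(formed) = (5355) − (4640 + D) = +715 − D
Setting this equal to +275 kJ gives D = 440 kJ/mol.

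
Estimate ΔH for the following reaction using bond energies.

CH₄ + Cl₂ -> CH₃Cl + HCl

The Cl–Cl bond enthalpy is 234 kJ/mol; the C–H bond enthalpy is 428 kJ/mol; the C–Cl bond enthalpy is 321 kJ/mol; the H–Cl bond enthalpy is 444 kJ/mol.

Bonds broken (reactants):
  C–H: 4 × 428 = 1712
  Cl–Cl: 1 × 234 = 234
  Σ(broken) = 1946 kJ
Bonds formed (products):
  C–Cl: 1 × 321 = 321
  C–H: 3 × 428 = 1284
  H–Cl: 1 × 444 = 444
  Σ(formed) = 2049 kJ
ΔH = Σ(broken) − Σ(formed) = 1946 − 2049 = −103 kJ

ΔH ≈ −103 kJ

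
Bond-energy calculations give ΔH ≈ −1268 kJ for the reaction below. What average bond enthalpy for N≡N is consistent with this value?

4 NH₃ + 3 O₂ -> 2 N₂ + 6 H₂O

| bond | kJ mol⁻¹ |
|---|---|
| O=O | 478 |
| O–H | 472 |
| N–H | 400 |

D(N≡N) ≈ 919 kJ/mol

Let D be the N≡N bond energy.
Σ(broken) = 12×400 + 3×478 = 6234
Σ(formed) = 2×D + 12×472 = 5664 + 2D
ΔH = Σ(broken) − Σ(formed) = (6234) − (5664 + 2D) = +570 − 2D
Setting this equal to −1268 kJ gives 2D = 1838, so D = 919 kJ/mol.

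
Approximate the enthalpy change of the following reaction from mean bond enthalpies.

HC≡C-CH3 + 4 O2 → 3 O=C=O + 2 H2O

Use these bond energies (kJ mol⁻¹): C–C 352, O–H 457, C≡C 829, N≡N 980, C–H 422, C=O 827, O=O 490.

Bonds broken (reactants):
  C≡C: 1 × 829 = 829
  C–C: 1 × 352 = 352
  C–H: 4 × 422 = 1688
  O=O: 4 × 490 = 1960
  Σ(broken) = 4829 kJ
Bonds formed (products):
  C=O: 6 × 827 = 4962
  O–H: 4 × 457 = 1828
  Σ(formed) = 6790 kJ
ΔH = Σ(broken) − Σ(formed) = 4829 − 6790 = −1961 kJ

ΔH ≈ −1961 kJ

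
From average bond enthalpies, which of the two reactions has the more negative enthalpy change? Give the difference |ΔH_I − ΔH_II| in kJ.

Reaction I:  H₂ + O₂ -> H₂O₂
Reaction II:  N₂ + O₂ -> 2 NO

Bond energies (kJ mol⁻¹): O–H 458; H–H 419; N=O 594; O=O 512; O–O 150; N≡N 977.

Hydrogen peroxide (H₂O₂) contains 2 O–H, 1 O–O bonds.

Reaction I, by 436 kJ

Reaction I:
  Bonds broken (reactants):
    H–H: 1 × 419 = 419
    O=O: 1 × 512 = 512
    Σ(broken) = 931 kJ
  Bonds formed (products):
    O–H: 2 × 458 = 916
    O–O: 1 × 150 = 150
    Σ(formed) = 1066 kJ
  ΔH_I = 931 − 1066 = −135 kJ
Reaction II:
  Bonds broken (reactants):
    N≡N: 1 × 977 = 977
    O=O: 1 × 512 = 512
    Σ(broken) = 1489 kJ
  Bonds formed (products):
    N=O: 2 × 594 = 1188
    Σ(formed) = 1188 kJ
  ΔH_II = 1489 − 1188 = +301 kJ
ΔH_I − ΔH_II = −436 kJ, so reaction I has the more negative ΔH; |ΔH_I − ΔH_II| = 436 kJ.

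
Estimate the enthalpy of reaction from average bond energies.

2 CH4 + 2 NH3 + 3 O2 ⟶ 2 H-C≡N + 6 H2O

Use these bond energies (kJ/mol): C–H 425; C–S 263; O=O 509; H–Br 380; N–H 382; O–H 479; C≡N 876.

ΔH ≈ −1131 kJ

Bonds broken (reactants):
  C–H: 8 × 425 = 3400
  N–H: 6 × 382 = 2292
  O=O: 3 × 509 = 1527
  Σ(broken) = 7219 kJ
Bonds formed (products):
  C≡N: 2 × 876 = 1752
  C–H: 2 × 425 = 850
  O–H: 12 × 479 = 5748
  Σ(formed) = 8350 kJ
ΔH = Σ(broken) − Σ(formed) = 7219 − 8350 = −1131 kJ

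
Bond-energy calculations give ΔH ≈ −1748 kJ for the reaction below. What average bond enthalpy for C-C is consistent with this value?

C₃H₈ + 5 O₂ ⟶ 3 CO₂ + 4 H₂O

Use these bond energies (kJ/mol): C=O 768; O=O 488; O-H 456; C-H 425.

D(C-C) ≈ 334 kJ/mol

Let D be the C-C bond energy.
Σ(broken) = 2×D + 8×425 + 5×488 = 5840 + 2D
Σ(formed) = 6×768 + 8×456 = 8256
ΔH = Σ(broken) − Σ(formed) = (5840 + 2D) − (8256) = −2416 + 2D
Setting this equal to −1748 kJ gives 2D = 668, so D = 334 kJ/mol.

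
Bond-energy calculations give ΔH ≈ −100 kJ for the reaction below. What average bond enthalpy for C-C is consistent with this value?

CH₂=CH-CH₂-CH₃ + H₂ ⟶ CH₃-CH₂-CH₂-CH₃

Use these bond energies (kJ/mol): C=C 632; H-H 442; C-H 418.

Let D be the C-C bond energy.
Σ(broken) = 2×D + 8×418 + 1×632 + 1×442 = 4418 + 2D
Σ(formed) = 3×D + 10×418 = 4180 + 3D
ΔH = Σ(broken) − Σ(formed) = (4418 + 2D) − (4180 + 3D) = +238 − D
Setting this equal to −100 kJ gives D = 338 kJ/mol.

D(C-C) ≈ 338 kJ/mol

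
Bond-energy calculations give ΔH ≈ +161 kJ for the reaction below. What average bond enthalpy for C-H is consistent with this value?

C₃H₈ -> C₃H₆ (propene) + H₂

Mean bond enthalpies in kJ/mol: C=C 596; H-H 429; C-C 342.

D(C-H) ≈ 422 kJ/mol

Let D be the C-H bond energy.
Σ(broken) = 2×342 + 8×D = 684 + 8D
Σ(formed) = 1×342 + 6×D + 1×596 + 1×429 = 1367 + 6D
ΔH = Σ(broken) − Σ(formed) = (684 + 8D) − (1367 + 6D) = −683 + 2D
Setting this equal to +161 kJ gives 2D = 844, so D = 422 kJ/mol.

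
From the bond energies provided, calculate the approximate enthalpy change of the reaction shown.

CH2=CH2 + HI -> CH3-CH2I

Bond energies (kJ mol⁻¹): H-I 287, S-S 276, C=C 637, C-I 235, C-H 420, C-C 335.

Bonds broken (reactants):
  C-H: 4 × 420 = 1680
  C=C: 1 × 637 = 637
  H-I: 1 × 287 = 287
  Σ(broken) = 2604 kJ
Bonds formed (products):
  C-C: 1 × 335 = 335
  C-H: 5 × 420 = 2100
  C-I: 1 × 235 = 235
  Σ(formed) = 2670 kJ
ΔH = Σ(broken) − Σ(formed) = 2604 − 2670 = −66 kJ

ΔH ≈ −66 kJ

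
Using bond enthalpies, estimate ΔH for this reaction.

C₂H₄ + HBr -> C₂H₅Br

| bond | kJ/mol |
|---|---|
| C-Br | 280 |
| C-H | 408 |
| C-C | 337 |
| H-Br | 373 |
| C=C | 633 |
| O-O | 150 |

ΔH ≈ −19 kJ

Bonds broken (reactants):
  C-H: 4 × 408 = 1632
  C=C: 1 × 633 = 633
  H-Br: 1 × 373 = 373
  Σ(broken) = 2638 kJ
Bonds formed (products):
  C-Br: 1 × 280 = 280
  C-C: 1 × 337 = 337
  C-H: 5 × 408 = 2040
  Σ(formed) = 2657 kJ
ΔH = Σ(broken) − Σ(formed) = 2638 − 2657 = −19 kJ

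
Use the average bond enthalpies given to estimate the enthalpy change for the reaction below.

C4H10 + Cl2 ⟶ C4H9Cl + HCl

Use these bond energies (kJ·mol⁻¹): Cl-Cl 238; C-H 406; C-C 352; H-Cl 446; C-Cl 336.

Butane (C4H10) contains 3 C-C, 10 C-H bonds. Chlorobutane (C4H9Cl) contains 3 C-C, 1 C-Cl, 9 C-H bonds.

Bonds broken (reactants):
  C-C: 3 × 352 = 1056
  C-H: 10 × 406 = 4060
  Cl-Cl: 1 × 238 = 238
  Σ(broken) = 5354 kJ
Bonds formed (products):
  C-C: 3 × 352 = 1056
  C-Cl: 1 × 336 = 336
  C-H: 9 × 406 = 3654
  H-Cl: 1 × 446 = 446
  Σ(formed) = 5492 kJ
ΔH = Σ(broken) − Σ(formed) = 5354 − 5492 = −138 kJ

ΔH ≈ −138 kJ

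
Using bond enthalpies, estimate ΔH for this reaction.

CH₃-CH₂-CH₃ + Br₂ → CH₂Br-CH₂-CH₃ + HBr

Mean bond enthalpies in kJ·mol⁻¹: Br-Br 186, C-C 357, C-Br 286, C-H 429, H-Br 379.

Bonds broken (reactants):
  Br-Br: 1 × 186 = 186
  C-C: 2 × 357 = 714
  C-H: 8 × 429 = 3432
  Σ(broken) = 4332 kJ
Bonds formed (products):
  C-Br: 1 × 286 = 286
  C-C: 2 × 357 = 714
  C-H: 7 × 429 = 3003
  H-Br: 1 × 379 = 379
  Σ(formed) = 4382 kJ
ΔH = Σ(broken) − Σ(formed) = 4332 − 4382 = −50 kJ

ΔH ≈ −50 kJ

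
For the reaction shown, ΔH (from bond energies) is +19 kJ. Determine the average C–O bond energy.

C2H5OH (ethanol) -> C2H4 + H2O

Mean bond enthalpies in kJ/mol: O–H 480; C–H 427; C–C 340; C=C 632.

Let D be the C–O bond energy.
Σ(broken) = 1×340 + 5×427 + 1×D + 1×480 = 2955 + D
Σ(formed) = 4×427 + 1×632 + 2×480 = 3300
ΔH = Σ(broken) − Σ(formed) = (2955 + D) − (3300) = −345 + D
Setting this equal to +19 kJ gives D = 364 kJ/mol.

D(C–O) ≈ 364 kJ/mol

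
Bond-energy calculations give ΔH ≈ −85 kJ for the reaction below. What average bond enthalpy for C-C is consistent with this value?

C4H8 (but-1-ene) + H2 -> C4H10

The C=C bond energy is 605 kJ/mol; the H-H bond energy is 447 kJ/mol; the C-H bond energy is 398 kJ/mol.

D(C-C) ≈ 341 kJ/mol

Let D be the C-C bond energy.
Σ(broken) = 2×D + 8×398 + 1×605 + 1×447 = 4236 + 2D
Σ(formed) = 3×D + 10×398 = 3980 + 3D
ΔH = Σ(broken) − Σ(formed) = (4236 + 2D) − (3980 + 3D) = +256 − D
Setting this equal to −85 kJ gives D = 341 kJ/mol.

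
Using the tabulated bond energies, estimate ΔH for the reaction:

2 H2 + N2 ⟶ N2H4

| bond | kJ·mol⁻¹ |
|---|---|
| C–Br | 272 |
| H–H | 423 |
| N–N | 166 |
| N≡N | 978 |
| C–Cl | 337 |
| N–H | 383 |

Bonds broken (reactants):
  H–H: 2 × 423 = 846
  N≡N: 1 × 978 = 978
  Σ(broken) = 1824 kJ
Bonds formed (products):
  N–H: 4 × 383 = 1532
  N–N: 1 × 166 = 166
  Σ(formed) = 1698 kJ
ΔH = Σ(broken) − Σ(formed) = 1824 − 1698 = +126 kJ

ΔH ≈ +126 kJ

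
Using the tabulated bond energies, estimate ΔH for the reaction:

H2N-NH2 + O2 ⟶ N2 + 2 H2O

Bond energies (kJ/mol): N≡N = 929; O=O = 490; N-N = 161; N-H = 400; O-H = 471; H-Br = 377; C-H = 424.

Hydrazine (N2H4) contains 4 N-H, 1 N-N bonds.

Bonds broken (reactants):
  N-H: 4 × 400 = 1600
  N-N: 1 × 161 = 161
  O=O: 1 × 490 = 490
  Σ(broken) = 2251 kJ
Bonds formed (products):
  N≡N: 1 × 929 = 929
  O-H: 4 × 471 = 1884
  Σ(formed) = 2813 kJ
ΔH = Σ(broken) − Σ(formed) = 2251 − 2813 = −562 kJ

ΔH ≈ −562 kJ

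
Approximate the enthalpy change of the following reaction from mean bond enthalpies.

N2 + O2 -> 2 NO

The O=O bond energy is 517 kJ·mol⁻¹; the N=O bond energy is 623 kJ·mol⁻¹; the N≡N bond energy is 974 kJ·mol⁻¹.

ΔH ≈ +245 kJ

Bonds broken (reactants):
  N≡N: 1 × 974 = 974
  O=O: 1 × 517 = 517
  Σ(broken) = 1491 kJ
Bonds formed (products):
  N=O: 2 × 623 = 1246
  Σ(formed) = 1246 kJ
ΔH = Σ(broken) − Σ(formed) = 1491 − 1246 = +245 kJ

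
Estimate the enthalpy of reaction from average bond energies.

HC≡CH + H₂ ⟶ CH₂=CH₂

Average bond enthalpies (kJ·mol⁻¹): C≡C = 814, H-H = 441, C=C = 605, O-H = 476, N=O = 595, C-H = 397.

ΔH ≈ −144 kJ

Bonds broken (reactants):
  C≡C: 1 × 814 = 814
  C-H: 2 × 397 = 794
  H-H: 1 × 441 = 441
  Σ(broken) = 2049 kJ
Bonds formed (products):
  C-H: 4 × 397 = 1588
  C=C: 1 × 605 = 605
  Σ(formed) = 2193 kJ
ΔH = Σ(broken) − Σ(formed) = 2049 − 2193 = −144 kJ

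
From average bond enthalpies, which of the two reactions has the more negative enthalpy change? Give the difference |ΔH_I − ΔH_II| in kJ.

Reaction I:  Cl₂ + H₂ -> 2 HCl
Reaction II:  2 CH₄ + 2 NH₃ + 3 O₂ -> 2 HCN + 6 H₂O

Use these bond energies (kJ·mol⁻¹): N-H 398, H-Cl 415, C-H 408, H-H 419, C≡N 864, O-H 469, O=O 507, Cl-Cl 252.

Reaction II, by 840 kJ

Reaction I:
  Bonds broken (reactants):
    Cl-Cl: 1 × 252 = 252
    H-H: 1 × 419 = 419
    Σ(broken) = 671 kJ
  Bonds formed (products):
    H-Cl: 2 × 415 = 830
    Σ(formed) = 830 kJ
  ΔH_I = 671 − 830 = −159 kJ
Reaction II:
  Bonds broken (reactants):
    C-H: 8 × 408 = 3264
    N-H: 6 × 398 = 2388
    O=O: 3 × 507 = 1521
    Σ(broken) = 7173 kJ
  Bonds formed (products):
    C≡N: 2 × 864 = 1728
    C-H: 2 × 408 = 816
    O-H: 12 × 469 = 5628
    Σ(formed) = 8172 kJ
  ΔH_II = 7173 − 8172 = −999 kJ
ΔH_I − ΔH_II = +840 kJ, so reaction II has the more negative ΔH; |ΔH_I − ΔH_II| = 840 kJ.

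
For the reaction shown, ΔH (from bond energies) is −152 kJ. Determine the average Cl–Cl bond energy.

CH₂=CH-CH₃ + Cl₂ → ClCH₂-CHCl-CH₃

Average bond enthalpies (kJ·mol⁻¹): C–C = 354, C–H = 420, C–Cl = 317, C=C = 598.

D(Cl–Cl) ≈ 238 kJ/mol

Let D be the Cl–Cl bond energy.
Σ(broken) = 1×354 + 6×420 + 1×598 + 1×D = 3472 + D
Σ(formed) = 2×354 + 2×317 + 6×420 = 3862
ΔH = Σ(broken) − Σ(formed) = (3472 + D) − (3862) = −390 + D
Setting this equal to −152 kJ gives D = 238 kJ/mol.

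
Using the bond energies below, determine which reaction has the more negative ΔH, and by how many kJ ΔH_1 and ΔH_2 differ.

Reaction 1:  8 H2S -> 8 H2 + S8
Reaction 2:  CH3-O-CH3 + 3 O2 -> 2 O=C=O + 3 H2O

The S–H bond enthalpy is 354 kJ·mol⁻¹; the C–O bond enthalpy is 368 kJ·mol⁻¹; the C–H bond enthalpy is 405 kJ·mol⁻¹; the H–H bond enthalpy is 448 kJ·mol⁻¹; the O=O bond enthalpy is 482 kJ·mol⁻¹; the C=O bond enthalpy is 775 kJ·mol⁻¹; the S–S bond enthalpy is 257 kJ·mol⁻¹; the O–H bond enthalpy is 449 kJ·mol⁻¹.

Reaction 1:
  Bonds broken (reactants):
    S–H: 16 × 354 = 5664
    Σ(broken) = 5664 kJ
  Bonds formed (products):
    H–H: 8 × 448 = 3584
    S–S: 8 × 257 = 2056
    Σ(formed) = 5640 kJ
  ΔH_1 = 5664 − 5640 = +24 kJ
Reaction 2:
  Bonds broken (reactants):
    C–H: 6 × 405 = 2430
    C–O: 2 × 368 = 736
    O=O: 3 × 482 = 1446
    Σ(broken) = 4612 kJ
  Bonds formed (products):
    C=O: 4 × 775 = 3100
    O–H: 6 × 449 = 2694
    Σ(formed) = 5794 kJ
  ΔH_2 = 4612 − 5794 = −1182 kJ
ΔH_1 − ΔH_2 = +1206 kJ, so reaction 2 has the more negative ΔH; |ΔH_1 − ΔH_2| = 1206 kJ.

Reaction 2, by 1206 kJ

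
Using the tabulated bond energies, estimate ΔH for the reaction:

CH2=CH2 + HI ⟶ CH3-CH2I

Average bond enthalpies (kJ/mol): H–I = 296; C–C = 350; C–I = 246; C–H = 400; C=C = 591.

ΔH ≈ −109 kJ

Bonds broken (reactants):
  C–H: 4 × 400 = 1600
  C=C: 1 × 591 = 591
  H–I: 1 × 296 = 296
  Σ(broken) = 2487 kJ
Bonds formed (products):
  C–C: 1 × 350 = 350
  C–H: 5 × 400 = 2000
  C–I: 1 × 246 = 246
  Σ(formed) = 2596 kJ
ΔH = Σ(broken) − Σ(formed) = 2487 − 2596 = −109 kJ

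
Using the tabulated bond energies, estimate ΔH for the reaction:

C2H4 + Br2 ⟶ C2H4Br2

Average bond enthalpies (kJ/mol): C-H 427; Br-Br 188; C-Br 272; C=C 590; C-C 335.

ΔH ≈ −101 kJ

Bonds broken (reactants):
  Br-Br: 1 × 188 = 188
  C-H: 4 × 427 = 1708
  C=C: 1 × 590 = 590
  Σ(broken) = 2486 kJ
Bonds formed (products):
  C-Br: 2 × 272 = 544
  C-C: 1 × 335 = 335
  C-H: 4 × 427 = 1708
  Σ(formed) = 2587 kJ
ΔH = Σ(broken) − Σ(formed) = 2486 − 2587 = −101 kJ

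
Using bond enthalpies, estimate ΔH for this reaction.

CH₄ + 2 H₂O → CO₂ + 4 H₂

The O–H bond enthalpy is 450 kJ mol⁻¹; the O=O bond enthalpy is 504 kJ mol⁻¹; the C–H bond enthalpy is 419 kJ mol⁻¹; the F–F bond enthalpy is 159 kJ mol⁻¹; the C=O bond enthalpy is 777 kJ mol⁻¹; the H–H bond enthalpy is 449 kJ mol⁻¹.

ΔH ≈ +126 kJ

Bonds broken (reactants):
  C–H: 4 × 419 = 1676
  O–H: 4 × 450 = 1800
  Σ(broken) = 3476 kJ
Bonds formed (products):
  C=O: 2 × 777 = 1554
  H–H: 4 × 449 = 1796
  Σ(formed) = 3350 kJ
ΔH = Σ(broken) − Σ(formed) = 3476 − 3350 = +126 kJ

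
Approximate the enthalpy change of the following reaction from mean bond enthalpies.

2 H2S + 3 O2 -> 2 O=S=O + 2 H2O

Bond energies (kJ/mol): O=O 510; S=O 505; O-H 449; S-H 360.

ΔH ≈ −846 kJ

Bonds broken (reactants):
  O=O: 3 × 510 = 1530
  S-H: 4 × 360 = 1440
  Σ(broken) = 2970 kJ
Bonds formed (products):
  O-H: 4 × 449 = 1796
  S=O: 4 × 505 = 2020
  Σ(formed) = 3816 kJ
ΔH = Σ(broken) − Σ(formed) = 2970 − 3816 = −846 kJ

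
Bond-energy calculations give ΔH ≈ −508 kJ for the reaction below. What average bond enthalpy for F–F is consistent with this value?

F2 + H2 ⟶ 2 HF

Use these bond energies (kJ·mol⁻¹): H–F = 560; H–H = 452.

D(F–F) ≈ 160 kJ/mol

Let D be the F–F bond energy.
Σ(broken) = 1×D + 1×452 = 452 + D
Σ(formed) = 2×560 = 1120
ΔH = Σ(broken) − Σ(formed) = (452 + D) − (1120) = −668 + D
Setting this equal to −508 kJ gives D = 160 kJ/mol.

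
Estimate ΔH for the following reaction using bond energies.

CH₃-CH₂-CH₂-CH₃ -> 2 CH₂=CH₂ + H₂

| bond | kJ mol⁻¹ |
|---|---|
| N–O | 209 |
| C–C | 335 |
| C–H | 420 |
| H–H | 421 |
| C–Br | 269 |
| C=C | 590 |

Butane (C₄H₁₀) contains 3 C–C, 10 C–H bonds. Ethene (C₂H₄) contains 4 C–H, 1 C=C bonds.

Bonds broken (reactants):
  C–C: 3 × 335 = 1005
  C–H: 10 × 420 = 4200
  Σ(broken) = 5205 kJ
Bonds formed (products):
  C–H: 8 × 420 = 3360
  C=C: 2 × 590 = 1180
  H–H: 1 × 421 = 421
  Σ(formed) = 4961 kJ
ΔH = Σ(broken) − Σ(formed) = 5205 − 4961 = +244 kJ

ΔH ≈ +244 kJ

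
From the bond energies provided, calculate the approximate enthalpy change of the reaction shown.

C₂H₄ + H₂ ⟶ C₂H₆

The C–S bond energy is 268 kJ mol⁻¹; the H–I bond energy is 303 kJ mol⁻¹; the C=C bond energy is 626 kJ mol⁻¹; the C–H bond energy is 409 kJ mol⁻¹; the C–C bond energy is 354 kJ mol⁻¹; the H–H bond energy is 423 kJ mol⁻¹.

ΔH ≈ −123 kJ

Bonds broken (reactants):
  C–H: 4 × 409 = 1636
  C=C: 1 × 626 = 626
  H–H: 1 × 423 = 423
  Σ(broken) = 2685 kJ
Bonds formed (products):
  C–C: 1 × 354 = 354
  C–H: 6 × 409 = 2454
  Σ(formed) = 2808 kJ
ΔH = Σ(broken) − Σ(formed) = 2685 − 2808 = −123 kJ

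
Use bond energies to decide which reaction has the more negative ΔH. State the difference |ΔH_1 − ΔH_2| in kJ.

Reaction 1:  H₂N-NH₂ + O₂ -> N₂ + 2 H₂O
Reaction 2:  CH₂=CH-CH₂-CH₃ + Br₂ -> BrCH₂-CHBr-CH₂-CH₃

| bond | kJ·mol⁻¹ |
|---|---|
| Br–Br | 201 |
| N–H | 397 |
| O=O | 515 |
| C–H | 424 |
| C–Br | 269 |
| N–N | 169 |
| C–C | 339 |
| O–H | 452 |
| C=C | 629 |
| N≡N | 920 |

Reaction 1:
  Bonds broken (reactants):
    N–H: 4 × 397 = 1588
    N–N: 1 × 169 = 169
    O=O: 1 × 515 = 515
    Σ(broken) = 2272 kJ
  Bonds formed (products):
    N≡N: 1 × 920 = 920
    O–H: 4 × 452 = 1808
    Σ(formed) = 2728 kJ
  ΔH_1 = 2272 − 2728 = −456 kJ
Reaction 2:
  Bonds broken (reactants):
    Br–Br: 1 × 201 = 201
    C–C: 2 × 339 = 678
    C–H: 8 × 424 = 3392
    C=C: 1 × 629 = 629
    Σ(broken) = 4900 kJ
  Bonds formed (products):
    C–Br: 2 × 269 = 538
    C–C: 3 × 339 = 1017
    C–H: 8 × 424 = 3392
    Σ(formed) = 4947 kJ
  ΔH_2 = 4900 − 4947 = −47 kJ
ΔH_1 − ΔH_2 = −409 kJ, so reaction 1 has the more negative ΔH; |ΔH_1 − ΔH_2| = 409 kJ.

Reaction 1, by 409 kJ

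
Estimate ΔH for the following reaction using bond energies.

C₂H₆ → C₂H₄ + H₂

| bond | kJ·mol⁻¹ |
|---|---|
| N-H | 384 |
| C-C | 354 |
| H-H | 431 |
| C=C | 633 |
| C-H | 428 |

Bonds broken (reactants):
  C-C: 1 × 354 = 354
  C-H: 6 × 428 = 2568
  Σ(broken) = 2922 kJ
Bonds formed (products):
  C-H: 4 × 428 = 1712
  C=C: 1 × 633 = 633
  H-H: 1 × 431 = 431
  Σ(formed) = 2776 kJ
ΔH = Σ(broken) − Σ(formed) = 2922 − 2776 = +146 kJ

ΔH ≈ +146 kJ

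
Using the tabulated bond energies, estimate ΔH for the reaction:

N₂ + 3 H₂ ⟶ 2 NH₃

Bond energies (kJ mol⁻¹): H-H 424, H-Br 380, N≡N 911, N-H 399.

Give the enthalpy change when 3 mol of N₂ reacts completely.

ΔH = −633 kJ

Bonds broken (reactants):
  H-H: 3 × 424 = 1272
  N≡N: 1 × 911 = 911
  Σ(broken) = 2183 kJ
Bonds formed (products):
  N-H: 6 × 399 = 2394
  Σ(formed) = 2394 kJ
ΔH = Σ(broken) − Σ(formed) = 2183 − 2394 = −211 kJ
For 3× the reaction as written: 3 × (−211) = −633 kJ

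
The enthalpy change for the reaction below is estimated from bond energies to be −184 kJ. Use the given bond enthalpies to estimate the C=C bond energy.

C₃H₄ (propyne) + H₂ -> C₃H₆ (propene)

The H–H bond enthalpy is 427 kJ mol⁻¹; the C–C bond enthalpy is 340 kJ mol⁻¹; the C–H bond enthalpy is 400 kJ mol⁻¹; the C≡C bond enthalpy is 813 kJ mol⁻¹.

Let D be the C=C bond energy.
Σ(broken) = 1×813 + 1×340 + 4×400 + 1×427 = 3180
Σ(formed) = 1×340 + 6×400 + 1×D = 2740 + D
ΔH = Σ(broken) − Σ(formed) = (3180) − (2740 + D) = +440 − D
Setting this equal to −184 kJ gives D = 624 kJ/mol.

D(C=C) ≈ 624 kJ/mol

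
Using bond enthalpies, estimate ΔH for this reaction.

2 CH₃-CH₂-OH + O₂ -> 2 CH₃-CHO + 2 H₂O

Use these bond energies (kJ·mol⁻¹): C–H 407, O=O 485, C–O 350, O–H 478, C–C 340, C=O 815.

Bonds broken (reactants):
  C–C: 2 × 340 = 680
  C–H: 10 × 407 = 4070
  C–O: 2 × 350 = 700
  O–H: 2 × 478 = 956
  O=O: 1 × 485 = 485
  Σ(broken) = 6891 kJ
Bonds formed (products):
  C–C: 2 × 340 = 680
  C–H: 8 × 407 = 3256
  C=O: 2 × 815 = 1630
  O–H: 4 × 478 = 1912
  Σ(formed) = 7478 kJ
ΔH = Σ(broken) − Σ(formed) = 6891 − 7478 = −587 kJ

ΔH ≈ −587 kJ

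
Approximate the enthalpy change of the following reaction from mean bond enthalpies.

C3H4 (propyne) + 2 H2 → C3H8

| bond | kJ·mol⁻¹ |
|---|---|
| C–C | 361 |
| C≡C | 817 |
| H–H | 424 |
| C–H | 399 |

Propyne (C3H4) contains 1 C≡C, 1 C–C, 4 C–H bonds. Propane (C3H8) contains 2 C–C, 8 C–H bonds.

Bonds broken (reactants):
  C≡C: 1 × 817 = 817
  C–C: 1 × 361 = 361
  C–H: 4 × 399 = 1596
  H–H: 2 × 424 = 848
  Σ(broken) = 3622 kJ
Bonds formed (products):
  C–C: 2 × 361 = 722
  C–H: 8 × 399 = 3192
  Σ(formed) = 3914 kJ
ΔH = Σ(broken) − Σ(formed) = 3622 − 3914 = −292 kJ

ΔH ≈ −292 kJ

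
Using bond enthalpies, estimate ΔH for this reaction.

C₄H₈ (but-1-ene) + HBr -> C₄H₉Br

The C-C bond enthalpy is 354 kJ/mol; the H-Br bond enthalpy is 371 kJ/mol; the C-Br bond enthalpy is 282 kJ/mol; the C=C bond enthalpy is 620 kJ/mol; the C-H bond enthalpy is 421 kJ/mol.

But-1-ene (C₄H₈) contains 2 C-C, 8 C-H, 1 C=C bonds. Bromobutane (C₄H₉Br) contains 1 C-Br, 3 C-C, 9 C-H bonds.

ΔH ≈ −66 kJ

Bonds broken (reactants):
  C-C: 2 × 354 = 708
  C-H: 8 × 421 = 3368
  C=C: 1 × 620 = 620
  H-Br: 1 × 371 = 371
  Σ(broken) = 5067 kJ
Bonds formed (products):
  C-Br: 1 × 282 = 282
  C-C: 3 × 354 = 1062
  C-H: 9 × 421 = 3789
  Σ(formed) = 5133 kJ
ΔH = Σ(broken) − Σ(formed) = 5067 − 5133 = −66 kJ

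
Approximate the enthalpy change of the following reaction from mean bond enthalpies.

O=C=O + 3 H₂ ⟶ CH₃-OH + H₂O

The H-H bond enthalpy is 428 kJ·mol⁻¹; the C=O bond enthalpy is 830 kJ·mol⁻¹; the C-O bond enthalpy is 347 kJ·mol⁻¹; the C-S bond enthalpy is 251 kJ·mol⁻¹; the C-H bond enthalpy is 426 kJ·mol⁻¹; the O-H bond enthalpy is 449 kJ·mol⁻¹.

Bonds broken (reactants):
  C=O: 2 × 830 = 1660
  H-H: 3 × 428 = 1284
  Σ(broken) = 2944 kJ
Bonds formed (products):
  C-H: 3 × 426 = 1278
  C-O: 1 × 347 = 347
  O-H: 3 × 449 = 1347
  Σ(formed) = 2972 kJ
ΔH = Σ(broken) − Σ(formed) = 2944 − 2972 = −28 kJ

ΔH ≈ −28 kJ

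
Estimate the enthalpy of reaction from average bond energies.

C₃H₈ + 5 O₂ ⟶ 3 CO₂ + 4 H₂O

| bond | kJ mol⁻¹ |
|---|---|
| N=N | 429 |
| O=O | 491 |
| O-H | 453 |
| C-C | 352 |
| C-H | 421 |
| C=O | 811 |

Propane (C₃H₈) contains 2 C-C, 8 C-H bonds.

ΔH ≈ −1963 kJ

Bonds broken (reactants):
  C-C: 2 × 352 = 704
  C-H: 8 × 421 = 3368
  O=O: 5 × 491 = 2455
  Σ(broken) = 6527 kJ
Bonds formed (products):
  C=O: 6 × 811 = 4866
  O-H: 8 × 453 = 3624
  Σ(formed) = 8490 kJ
ΔH = Σ(broken) − Σ(formed) = 6527 − 8490 = −1963 kJ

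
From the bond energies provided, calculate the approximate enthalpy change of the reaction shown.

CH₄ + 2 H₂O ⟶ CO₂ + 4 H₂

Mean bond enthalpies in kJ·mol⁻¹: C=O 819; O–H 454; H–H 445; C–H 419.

Bonds broken (reactants):
  C–H: 4 × 419 = 1676
  O–H: 4 × 454 = 1816
  Σ(broken) = 3492 kJ
Bonds formed (products):
  C=O: 2 × 819 = 1638
  H–H: 4 × 445 = 1780
  Σ(formed) = 3418 kJ
ΔH = Σ(broken) − Σ(formed) = 3492 − 3418 = +74 kJ

ΔH ≈ +74 kJ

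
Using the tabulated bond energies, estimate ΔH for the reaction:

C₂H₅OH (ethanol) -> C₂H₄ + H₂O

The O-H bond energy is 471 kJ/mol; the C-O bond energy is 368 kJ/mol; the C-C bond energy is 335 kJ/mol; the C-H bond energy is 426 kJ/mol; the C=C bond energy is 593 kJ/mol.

Bonds broken (reactants):
  C-C: 1 × 335 = 335
  C-H: 5 × 426 = 2130
  C-O: 1 × 368 = 368
  O-H: 1 × 471 = 471
  Σ(broken) = 3304 kJ
Bonds formed (products):
  C-H: 4 × 426 = 1704
  C=C: 1 × 593 = 593
  O-H: 2 × 471 = 942
  Σ(formed) = 3239 kJ
ΔH = Σ(broken) − Σ(formed) = 3304 − 3239 = +65 kJ

ΔH ≈ +65 kJ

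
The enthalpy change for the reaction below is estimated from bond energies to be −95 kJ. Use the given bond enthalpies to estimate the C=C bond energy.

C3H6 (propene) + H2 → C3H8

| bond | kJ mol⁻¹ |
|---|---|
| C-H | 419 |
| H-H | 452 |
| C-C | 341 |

Let D be the C=C bond energy.
Σ(broken) = 1×341 + 6×419 + 1×D + 1×452 = 3307 + D
Σ(formed) = 2×341 + 8×419 = 4034
ΔH = Σ(broken) − Σ(formed) = (3307 + D) − (4034) = −727 + D
Setting this equal to −95 kJ gives D = 632 kJ/mol.

D(C=C) ≈ 632 kJ/mol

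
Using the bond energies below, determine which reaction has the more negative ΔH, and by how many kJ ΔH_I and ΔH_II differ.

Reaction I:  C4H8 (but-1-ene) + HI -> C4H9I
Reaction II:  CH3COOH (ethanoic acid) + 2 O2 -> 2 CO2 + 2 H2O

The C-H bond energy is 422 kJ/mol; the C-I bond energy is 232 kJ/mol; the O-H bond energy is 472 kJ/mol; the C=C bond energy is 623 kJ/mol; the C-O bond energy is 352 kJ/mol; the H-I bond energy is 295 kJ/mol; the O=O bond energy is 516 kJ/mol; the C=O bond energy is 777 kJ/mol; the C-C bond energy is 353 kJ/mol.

Reaction II, by 655 kJ

Reaction I:
  Bonds broken (reactants):
    C-C: 2 × 353 = 706
    C-H: 8 × 422 = 3376
    C=C: 1 × 623 = 623
    H-I: 1 × 295 = 295
    Σ(broken) = 5000 kJ
  Bonds formed (products):
    C-C: 3 × 353 = 1059
    C-H: 9 × 422 = 3798
    C-I: 1 × 232 = 232
    Σ(formed) = 5089 kJ
  ΔH_I = 5000 − 5089 = −89 kJ
Reaction II:
  Bonds broken (reactants):
    C-C: 1 × 353 = 353
    C-H: 3 × 422 = 1266
    C-O: 1 × 352 = 352
    C=O: 1 × 777 = 777
    O-H: 1 × 472 = 472
    O=O: 2 × 516 = 1032
    Σ(broken) = 4252 kJ
  Bonds formed (products):
    C=O: 4 × 777 = 3108
    O-H: 4 × 472 = 1888
    Σ(formed) = 4996 kJ
  ΔH_II = 4252 − 4996 = −744 kJ
ΔH_I − ΔH_II = +655 kJ, so reaction II has the more negative ΔH; |ΔH_I − ΔH_II| = 655 kJ.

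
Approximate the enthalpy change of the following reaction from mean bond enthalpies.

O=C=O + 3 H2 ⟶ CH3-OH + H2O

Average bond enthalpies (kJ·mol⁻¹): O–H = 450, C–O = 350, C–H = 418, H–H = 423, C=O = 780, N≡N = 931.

ΔH ≈ −125 kJ

Bonds broken (reactants):
  C=O: 2 × 780 = 1560
  H–H: 3 × 423 = 1269
  Σ(broken) = 2829 kJ
Bonds formed (products):
  C–H: 3 × 418 = 1254
  C–O: 1 × 350 = 350
  O–H: 3 × 450 = 1350
  Σ(formed) = 2954 kJ
ΔH = Σ(broken) − Σ(formed) = 2829 − 2954 = −125 kJ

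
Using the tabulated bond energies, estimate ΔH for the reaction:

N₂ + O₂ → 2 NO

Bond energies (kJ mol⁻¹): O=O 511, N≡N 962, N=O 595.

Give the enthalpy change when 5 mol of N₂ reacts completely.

Bonds broken (reactants):
  N≡N: 1 × 962 = 962
  O=O: 1 × 511 = 511
  Σ(broken) = 1473 kJ
Bonds formed (products):
  N=O: 2 × 595 = 1190
  Σ(formed) = 1190 kJ
ΔH = Σ(broken) − Σ(formed) = 1473 − 1190 = +283 kJ
For 5× the reaction as written: 5 × (+283) = +1415 kJ

ΔH = +1415 kJ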